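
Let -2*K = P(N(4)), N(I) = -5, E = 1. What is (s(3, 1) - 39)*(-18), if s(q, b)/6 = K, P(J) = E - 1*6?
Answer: 432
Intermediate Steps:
P(J) = -5 (P(J) = 1 - 1*6 = 1 - 6 = -5)
K = 5/2 (K = -½*(-5) = 5/2 ≈ 2.5000)
s(q, b) = 15 (s(q, b) = 6*(5/2) = 15)
(s(3, 1) - 39)*(-18) = (15 - 39)*(-18) = -24*(-18) = 432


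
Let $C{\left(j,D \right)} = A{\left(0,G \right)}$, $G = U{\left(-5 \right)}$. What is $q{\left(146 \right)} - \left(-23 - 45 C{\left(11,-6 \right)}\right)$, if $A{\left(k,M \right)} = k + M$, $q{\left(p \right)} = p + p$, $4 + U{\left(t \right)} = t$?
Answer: $-90$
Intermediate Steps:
$U{\left(t \right)} = -4 + t$
$q{\left(p \right)} = 2 p$
$G = -9$ ($G = -4 - 5 = -9$)
$A{\left(k,M \right)} = M + k$
$C{\left(j,D \right)} = -9$ ($C{\left(j,D \right)} = -9 + 0 = -9$)
$q{\left(146 \right)} - \left(-23 - 45 C{\left(11,-6 \right)}\right) = 2 \cdot 146 - \left(-23 - -405\right) = 292 - \left(-23 + 405\right) = 292 - 382 = -90$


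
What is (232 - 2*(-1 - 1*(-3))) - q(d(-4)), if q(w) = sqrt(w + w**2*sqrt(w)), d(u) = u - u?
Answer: 228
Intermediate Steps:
d(u) = 0
q(w) = sqrt(w + w**(5/2))
(232 - 2*(-1 - 1*(-3))) - q(d(-4)) = (232 - 2*(-1 - 1*(-3))) - sqrt(0 + 0**(5/2)) = (232 - 2*(-1 + 3)) - sqrt(0 + 0) = (232 - 2*2) - sqrt(0) = (232 - 1*4) - 1*0 = (232 - 4) + 0 = 228 + 0 = 228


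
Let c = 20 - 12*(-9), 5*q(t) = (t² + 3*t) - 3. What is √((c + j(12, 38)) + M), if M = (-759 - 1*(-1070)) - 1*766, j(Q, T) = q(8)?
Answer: I*√310 ≈ 17.607*I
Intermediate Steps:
q(t) = -⅗ + t²/5 + 3*t/5 (q(t) = ((t² + 3*t) - 3)/5 = (-3 + t² + 3*t)/5 = -⅗ + t²/5 + 3*t/5)
j(Q, T) = 17 (j(Q, T) = -⅗ + (⅕)*8² + (⅗)*8 = -⅗ + (⅕)*64 + 24/5 = -⅗ + 64/5 + 24/5 = 17)
c = 128 (c = 20 + 108 = 128)
M = -455 (M = (-759 + 1070) - 766 = 311 - 766 = -455)
√((c + j(12, 38)) + M) = √((128 + 17) - 455) = √(145 - 455) = √(-310) = I*√310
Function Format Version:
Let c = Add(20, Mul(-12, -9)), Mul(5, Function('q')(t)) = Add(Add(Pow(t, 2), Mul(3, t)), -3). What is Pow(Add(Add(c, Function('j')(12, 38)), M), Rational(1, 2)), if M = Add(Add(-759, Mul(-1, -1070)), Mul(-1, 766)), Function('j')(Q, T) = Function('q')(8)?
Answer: Mul(I, Pow(310, Rational(1, 2))) ≈ Mul(17.607, I)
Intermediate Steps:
Function('q')(t) = Add(Rational(-3, 5), Mul(Rational(1, 5), Pow(t, 2)), Mul(Rational(3, 5), t)) (Function('q')(t) = Mul(Rational(1, 5), Add(Add(Pow(t, 2), Mul(3, t)), -3)) = Mul(Rational(1, 5), Add(-3, Pow(t, 2), Mul(3, t))) = Add(Rational(-3, 5), Mul(Rational(1, 5), Pow(t, 2)), Mul(Rational(3, 5), t)))
Function('j')(Q, T) = 17 (Function('j')(Q, T) = Add(Rational(-3, 5), Mul(Rational(1, 5), Pow(8, 2)), Mul(Rational(3, 5), 8)) = Add(Rational(-3, 5), Mul(Rational(1, 5), 64), Rational(24, 5)) = Add(Rational(-3, 5), Rational(64, 5), Rational(24, 5)) = 17)
c = 128 (c = Add(20, 108) = 128)
M = -455 (M = Add(Add(-759, 1070), -766) = Add(311, -766) = -455)
Pow(Add(Add(c, Function('j')(12, 38)), M), Rational(1, 2)) = Pow(Add(Add(128, 17), -455), Rational(1, 2)) = Pow(Add(145, -455), Rational(1, 2)) = Pow(-310, Rational(1, 2)) = Mul(I, Pow(310, Rational(1, 2)))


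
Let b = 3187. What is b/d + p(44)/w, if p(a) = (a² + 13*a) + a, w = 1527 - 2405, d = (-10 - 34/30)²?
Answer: 279209561/12243271 ≈ 22.805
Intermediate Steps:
d = 27889/225 (d = (-10 - 34*1/30)² = (-10 - 17/15)² = (-167/15)² = 27889/225 ≈ 123.95)
w = -878
p(a) = a² + 14*a
b/d + p(44)/w = 3187/(27889/225) + (44*(14 + 44))/(-878) = 3187*(225/27889) + (44*58)*(-1/878) = 717075/27889 + 2552*(-1/878) = 717075/27889 - 1276/439 = 279209561/12243271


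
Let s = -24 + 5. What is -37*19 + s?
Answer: -722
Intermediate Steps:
s = -19
-37*19 + s = -37*19 - 19 = -703 - 19 = -722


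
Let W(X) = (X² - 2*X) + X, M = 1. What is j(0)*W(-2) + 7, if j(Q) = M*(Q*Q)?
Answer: 7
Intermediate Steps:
j(Q) = Q² (j(Q) = 1*(Q*Q) = 1*Q² = Q²)
W(X) = X² - X
j(0)*W(-2) + 7 = 0²*(-2*(-1 - 2)) + 7 = 0*(-2*(-3)) + 7 = 0*6 + 7 = 0 + 7 = 7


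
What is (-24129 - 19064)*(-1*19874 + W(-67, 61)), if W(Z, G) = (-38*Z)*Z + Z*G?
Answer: 8402895799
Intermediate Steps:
W(Z, G) = -38*Z**2 + G*Z
(-24129 - 19064)*(-1*19874 + W(-67, 61)) = (-24129 - 19064)*(-1*19874 - 67*(61 - 38*(-67))) = -43193*(-19874 - 67*(61 + 2546)) = -43193*(-19874 - 67*2607) = -43193*(-19874 - 174669) = -43193*(-194543) = 8402895799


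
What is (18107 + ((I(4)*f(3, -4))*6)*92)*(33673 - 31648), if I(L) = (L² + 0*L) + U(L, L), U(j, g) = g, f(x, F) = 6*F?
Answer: -499877325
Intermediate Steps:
I(L) = L + L² (I(L) = (L² + 0*L) + L = (L² + 0) + L = L² + L = L + L²)
(18107 + ((I(4)*f(3, -4))*6)*92)*(33673 - 31648) = (18107 + (((4*(1 + 4))*(6*(-4)))*6)*92)*(33673 - 31648) = (18107 + (((4*5)*(-24))*6)*92)*2025 = (18107 + ((20*(-24))*6)*92)*2025 = (18107 - 480*6*92)*2025 = (18107 - 2880*92)*2025 = (18107 - 264960)*2025 = -246853*2025 = -499877325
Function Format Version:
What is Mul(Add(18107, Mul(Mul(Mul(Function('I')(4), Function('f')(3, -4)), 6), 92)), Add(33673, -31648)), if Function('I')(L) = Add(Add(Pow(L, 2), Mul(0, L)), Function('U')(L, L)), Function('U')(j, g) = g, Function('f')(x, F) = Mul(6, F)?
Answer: -499877325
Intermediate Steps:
Function('I')(L) = Add(L, Pow(L, 2)) (Function('I')(L) = Add(Add(Pow(L, 2), Mul(0, L)), L) = Add(Add(Pow(L, 2), 0), L) = Add(Pow(L, 2), L) = Add(L, Pow(L, 2)))
Mul(Add(18107, Mul(Mul(Mul(Function('I')(4), Function('f')(3, -4)), 6), 92)), Add(33673, -31648)) = Mul(Add(18107, Mul(Mul(Mul(Mul(4, Add(1, 4)), Mul(6, -4)), 6), 92)), Add(33673, -31648)) = Mul(Add(18107, Mul(Mul(Mul(Mul(4, 5), -24), 6), 92)), 2025) = Mul(Add(18107, Mul(Mul(Mul(20, -24), 6), 92)), 2025) = Mul(Add(18107, Mul(Mul(-480, 6), 92)), 2025) = Mul(Add(18107, Mul(-2880, 92)), 2025) = Mul(Add(18107, -264960), 2025) = Mul(-246853, 2025) = -499877325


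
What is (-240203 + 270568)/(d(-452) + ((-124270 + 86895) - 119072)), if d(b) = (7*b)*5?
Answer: -30365/172267 ≈ -0.17627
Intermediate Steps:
d(b) = 35*b
(-240203 + 270568)/(d(-452) + ((-124270 + 86895) - 119072)) = (-240203 + 270568)/(35*(-452) + ((-124270 + 86895) - 119072)) = 30365/(-15820 + (-37375 - 119072)) = 30365/(-15820 - 156447) = 30365/(-172267) = 30365*(-1/172267) = -30365/172267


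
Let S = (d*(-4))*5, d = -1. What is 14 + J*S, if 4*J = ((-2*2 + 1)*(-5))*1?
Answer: 89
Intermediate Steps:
J = 15/4 (J = (((-2*2 + 1)*(-5))*1)/4 = (((-4 + 1)*(-5))*1)/4 = (-3*(-5)*1)/4 = (15*1)/4 = (1/4)*15 = 15/4 ≈ 3.7500)
S = 20 (S = -1*(-4)*5 = 4*5 = 20)
14 + J*S = 14 + (15/4)*20 = 14 + 75 = 89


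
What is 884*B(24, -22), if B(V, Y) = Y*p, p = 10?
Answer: -194480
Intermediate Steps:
B(V, Y) = 10*Y (B(V, Y) = Y*10 = 10*Y)
884*B(24, -22) = 884*(10*(-22)) = 884*(-220) = -194480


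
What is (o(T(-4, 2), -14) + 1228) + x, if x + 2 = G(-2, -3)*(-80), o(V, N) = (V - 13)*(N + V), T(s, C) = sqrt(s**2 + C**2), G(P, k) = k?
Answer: 1668 - 54*sqrt(5) ≈ 1547.3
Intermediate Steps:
T(s, C) = sqrt(C**2 + s**2)
o(V, N) = (-13 + V)*(N + V)
x = 238 (x = -2 - 3*(-80) = -2 + 240 = 238)
(o(T(-4, 2), -14) + 1228) + x = (((sqrt(2**2 + (-4)**2))**2 - 13*(-14) - 13*sqrt(2**2 + (-4)**2) - 14*sqrt(2**2 + (-4)**2)) + 1228) + 238 = (((sqrt(4 + 16))**2 + 182 - 13*sqrt(4 + 16) - 14*sqrt(4 + 16)) + 1228) + 238 = (((sqrt(20))**2 + 182 - 26*sqrt(5) - 28*sqrt(5)) + 1228) + 238 = (((2*sqrt(5))**2 + 182 - 26*sqrt(5) - 28*sqrt(5)) + 1228) + 238 = ((20 + 182 - 26*sqrt(5) - 28*sqrt(5)) + 1228) + 238 = ((202 - 54*sqrt(5)) + 1228) + 238 = (1430 - 54*sqrt(5)) + 238 = 1668 - 54*sqrt(5)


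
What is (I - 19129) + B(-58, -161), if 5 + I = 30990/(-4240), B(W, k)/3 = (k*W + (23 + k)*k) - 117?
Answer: 31874493/424 ≈ 75176.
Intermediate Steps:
B(W, k) = -351 + 3*W*k + 3*k*(23 + k) (B(W, k) = 3*((k*W + (23 + k)*k) - 117) = 3*((W*k + k*(23 + k)) - 117) = 3*(-117 + W*k + k*(23 + k)) = -351 + 3*W*k + 3*k*(23 + k))
I = -5219/424 (I = -5 + 30990/(-4240) = -5 + 30990*(-1/4240) = -5 - 3099/424 = -5219/424 ≈ -12.309)
(I - 19129) + B(-58, -161) = (-5219/424 - 19129) + (-351 + 3*(-161)² + 69*(-161) + 3*(-58)*(-161)) = -8115915/424 + (-351 + 3*25921 - 11109 + 28014) = -8115915/424 + (-351 + 77763 - 11109 + 28014) = -8115915/424 + 94317 = 31874493/424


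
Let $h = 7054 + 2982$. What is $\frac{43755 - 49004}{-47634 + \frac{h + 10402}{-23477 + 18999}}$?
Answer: $\frac{11752511}{106662745} \approx 0.11018$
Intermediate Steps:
$h = 10036$
$\frac{43755 - 49004}{-47634 + \frac{h + 10402}{-23477 + 18999}} = \frac{43755 - 49004}{-47634 + \frac{10036 + 10402}{-23477 + 18999}} = - \frac{5249}{-47634 + \frac{20438}{-4478}} = - \frac{5249}{-47634 + 20438 \left(- \frac{1}{4478}\right)} = - \frac{5249}{-47634 - \frac{10219}{2239}} = - \frac{5249}{- \frac{106662745}{2239}} = \left(-5249\right) \left(- \frac{2239}{106662745}\right) = \frac{11752511}{106662745}$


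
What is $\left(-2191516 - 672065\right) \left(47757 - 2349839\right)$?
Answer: $6592198275642$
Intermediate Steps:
$\left(-2191516 - 672065\right) \left(47757 - 2349839\right) = - 2863581 \left(47757 - 2349839\right) = \left(-2863581\right) \left(-2302082\right) = 6592198275642$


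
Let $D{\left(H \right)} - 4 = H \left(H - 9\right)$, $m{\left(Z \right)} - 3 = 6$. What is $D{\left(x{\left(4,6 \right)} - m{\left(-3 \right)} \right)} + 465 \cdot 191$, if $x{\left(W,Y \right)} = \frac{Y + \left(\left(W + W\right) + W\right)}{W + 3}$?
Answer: $\frac{4356991}{49} \approx 88918.0$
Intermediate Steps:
$m{\left(Z \right)} = 9$ ($m{\left(Z \right)} = 3 + 6 = 9$)
$x{\left(W,Y \right)} = \frac{Y + 3 W}{3 + W}$ ($x{\left(W,Y \right)} = \frac{Y + \left(2 W + W\right)}{3 + W} = \frac{Y + 3 W}{3 + W}$)
$D{\left(H \right)} = 4 + H \left(-9 + H\right)$ ($D{\left(H \right)} = 4 + H \left(H - 9\right) = 4 + H \left(-9 + H\right)$)
$D{\left(x{\left(4,6 \right)} - m{\left(-3 \right)} \right)} + 465 \cdot 191 = \left(4 + \left(\frac{6 + 3 \cdot 4}{3 + 4} - 9\right)^{2} - 9 \left(\frac{6 + 3 \cdot 4}{3 + 4} - 9\right)\right) + 465 \cdot 191 = \left(4 + \left(\frac{6 + 12}{7} - 9\right)^{2} - 9 \left(\frac{6 + 12}{7} - 9\right)\right) + 88815 = \left(4 + \left(\frac{1}{7} \cdot 18 - 9\right)^{2} - 9 \left(\frac{1}{7} \cdot 18 - 9\right)\right) + 88815 = \left(4 + \left(\frac{18}{7} - 9\right)^{2} - 9 \left(\frac{18}{7} - 9\right)\right) + 88815 = \left(4 + \left(- \frac{45}{7}\right)^{2} - - \frac{405}{7}\right) + 88815 = \left(4 + \frac{2025}{49} + \frac{405}{7}\right) + 88815 = \frac{5056}{49} + 88815 = \frac{4356991}{49}$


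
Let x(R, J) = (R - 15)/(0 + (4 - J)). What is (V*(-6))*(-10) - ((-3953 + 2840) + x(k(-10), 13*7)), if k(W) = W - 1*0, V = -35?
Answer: -85894/87 ≈ -987.29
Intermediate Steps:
k(W) = W (k(W) = W + 0 = W)
x(R, J) = (-15 + R)/(4 - J)
(V*(-6))*(-10) - ((-3953 + 2840) + x(k(-10), 13*7)) = -35*(-6)*(-10) - ((-3953 + 2840) + (15 - 1*(-10))/(-4 + 13*7)) = 210*(-10) - (-1113 + (15 + 10)/(-4 + 91)) = -2100 - (-1113 + 25/87) = -2100 - 1*(-96806/87) = -2100 + 96806/87 = -85894/87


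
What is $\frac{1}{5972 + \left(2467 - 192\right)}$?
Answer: $\frac{1}{8247} \approx 0.00012126$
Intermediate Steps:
$\frac{1}{5972 + \left(2467 - 192\right)} = \frac{1}{5972 + 2275} = \frac{1}{8247}$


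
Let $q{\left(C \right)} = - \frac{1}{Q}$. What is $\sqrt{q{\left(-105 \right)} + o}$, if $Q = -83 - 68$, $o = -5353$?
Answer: $\frac{i \sqrt{122053602}}{151} \approx 73.164 i$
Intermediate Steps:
$Q = -151$
$q{\left(C \right)} = \frac{1}{151}$ ($q{\left(C \right)} = - \frac{1}{-151} = \left(-1\right) \left(- \frac{1}{151}\right) = \frac{1}{151}$)
$\sqrt{q{\left(-105 \right)} + o} = \sqrt{\frac{1}{151} - 5353} = \sqrt{- \frac{808302}{151}} = \frac{i \sqrt{122053602}}{151}$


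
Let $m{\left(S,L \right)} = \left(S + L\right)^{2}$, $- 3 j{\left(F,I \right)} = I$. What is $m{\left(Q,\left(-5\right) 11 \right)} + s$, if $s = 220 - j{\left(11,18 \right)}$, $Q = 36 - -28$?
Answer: $307$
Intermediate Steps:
$j{\left(F,I \right)} = - \frac{I}{3}$
$Q = 64$ ($Q = 36 + 28 = 64$)
$m{\left(S,L \right)} = \left(L + S\right)^{2}$
$s = 226$ ($s = 220 - \left(- \frac{1}{3}\right) 18 = 220 - -6 = 220 + 6 = 226$)
$m{\left(Q,\left(-5\right) 11 \right)} + s = \left(\left(-5\right) 11 + 64\right)^{2} + 226 = \left(-55 + 64\right)^{2} + 226 = 9^{2} + 226 = 81 + 226 = 307$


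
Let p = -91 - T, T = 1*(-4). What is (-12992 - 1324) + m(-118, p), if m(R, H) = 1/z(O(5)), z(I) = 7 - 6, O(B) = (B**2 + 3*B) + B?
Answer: -14315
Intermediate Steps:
O(B) = B**2 + 4*B
T = -4
z(I) = 1
p = -87 (p = -91 - 1*(-4) = -91 + 4 = -87)
m(R, H) = 1 (m(R, H) = 1/1 = 1)
(-12992 - 1324) + m(-118, p) = (-12992 - 1324) + 1 = -14316 + 1 = -14315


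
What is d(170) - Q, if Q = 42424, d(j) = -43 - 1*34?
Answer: -42501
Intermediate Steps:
d(j) = -77 (d(j) = -43 - 34 = -77)
d(170) - Q = -77 - 1*42424 = -77 - 42424 = -42501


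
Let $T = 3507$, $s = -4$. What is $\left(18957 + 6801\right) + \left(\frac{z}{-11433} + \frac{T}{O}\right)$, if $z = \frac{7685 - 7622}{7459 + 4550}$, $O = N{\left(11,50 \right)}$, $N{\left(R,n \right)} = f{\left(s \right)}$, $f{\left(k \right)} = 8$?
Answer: $\frac{3197096349187}{122043464} \approx 26196.0$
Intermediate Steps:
$N{\left(R,n \right)} = 8$
$O = 8$
$z = \frac{21}{4003}$ ($z = \frac{63}{12009} = 63 \cdot \frac{1}{12009} = \frac{21}{4003} \approx 0.0052461$)
$\left(18957 + 6801\right) + \left(\frac{z}{-11433} + \frac{T}{O}\right) = \left(18957 + 6801\right) + \left(\frac{21}{4003 \left(-11433\right)} + \frac{3507}{8}\right) = 25758 + \left(\frac{21}{4003} \left(- \frac{1}{11433}\right) + 3507 \cdot \frac{1}{8}\right) = 25758 + \left(- \frac{7}{15255433} + \frac{3507}{8}\right) = 25758 + \frac{53500803475}{122043464} = \frac{3197096349187}{122043464}$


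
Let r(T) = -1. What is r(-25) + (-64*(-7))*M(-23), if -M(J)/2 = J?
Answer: 20607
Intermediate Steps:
M(J) = -2*J
r(-25) + (-64*(-7))*M(-23) = -1 + (-64*(-7))*(-2*(-23)) = -1 + 448*46 = -1 + 20608 = 20607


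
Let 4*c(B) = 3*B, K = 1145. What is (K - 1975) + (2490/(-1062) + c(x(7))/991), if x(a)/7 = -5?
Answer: -584014885/701628 ≈ -832.37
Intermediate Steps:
x(a) = -35 (x(a) = 7*(-5) = -35)
c(B) = 3*B/4 (c(B) = (3*B)/4 = 3*B/4)
(K - 1975) + (2490/(-1062) + c(x(7))/991) = (1145 - 1975) + (2490/(-1062) + ((3/4)*(-35))/991) = -830 + (2490*(-1/1062) - 105/4*1/991) = -830 + (-415/177 - 105/3964) = -830 - 1663645/701628 = -584014885/701628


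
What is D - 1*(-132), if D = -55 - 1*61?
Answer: 16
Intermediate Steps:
D = -116 (D = -55 - 61 = -116)
D - 1*(-132) = -116 - 1*(-132) = -116 + 132 = 16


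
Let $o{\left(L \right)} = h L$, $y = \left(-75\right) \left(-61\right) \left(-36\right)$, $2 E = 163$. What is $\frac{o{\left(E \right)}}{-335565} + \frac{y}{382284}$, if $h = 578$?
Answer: $- \frac{2035439108}{3563364735} \approx -0.57121$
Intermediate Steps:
$E = \frac{163}{2}$ ($E = \frac{1}{2} \cdot 163 = \frac{163}{2} \approx 81.5$)
$y = -164700$ ($y = 4575 \left(-36\right) = -164700$)
$o{\left(L \right)} = 578 L$
$\frac{o{\left(E \right)}}{-335565} + \frac{y}{382284} = \frac{578 \cdot \frac{163}{2}}{-335565} - \frac{164700}{382284} = 47107 \left(- \frac{1}{335565}\right) - \frac{4575}{10619} = - \frac{47107}{335565} - \frac{4575}{10619} = - \frac{2035439108}{3563364735}$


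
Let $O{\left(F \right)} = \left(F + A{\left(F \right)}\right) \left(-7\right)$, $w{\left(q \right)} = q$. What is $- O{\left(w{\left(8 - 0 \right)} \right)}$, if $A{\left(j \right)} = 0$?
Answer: $56$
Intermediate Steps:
$O{\left(F \right)} = - 7 F$ ($O{\left(F \right)} = \left(F + 0\right) \left(-7\right) = F \left(-7\right) = - 7 F$)
$- O{\left(w{\left(8 - 0 \right)} \right)} = - \left(-7\right) \left(8 - 0\right) = - \left(-7\right) \left(8 + 0\right) = - \left(-7\right) 8 = \left(-1\right) \left(-56\right) = 56$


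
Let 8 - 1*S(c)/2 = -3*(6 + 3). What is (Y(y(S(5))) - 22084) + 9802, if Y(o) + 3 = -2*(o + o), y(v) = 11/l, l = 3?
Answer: -36899/3 ≈ -12300.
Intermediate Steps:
S(c) = 70 (S(c) = 16 - (-6)*(6 + 3) = 16 - (-6)*9 = 16 - 2*(-27) = 16 + 54 = 70)
y(v) = 11/3
Y(o) = -3 - 4*o (Y(o) = -3 - 2*(o + o) = -3 - 4*o)
(Y(y(S(5))) - 22084) + 9802 = ((-3 - 4*11/3) - 22084) + 9802 = ((-3 - 44/3) - 22084) + 9802 = (-53/3 - 22084) + 9802 = -66305/3 + 9802 = -36899/3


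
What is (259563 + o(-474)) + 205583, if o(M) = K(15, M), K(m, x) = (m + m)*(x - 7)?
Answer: 450716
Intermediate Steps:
K(m, x) = 2*m*(-7 + x) (K(m, x) = (2*m)*(-7 + x) = 2*m*(-7 + x))
o(M) = -210 + 30*M (o(M) = 2*15*(-7 + M) = -210 + 30*M)
(259563 + o(-474)) + 205583 = (259563 + (-210 + 30*(-474))) + 205583 = (259563 + (-210 - 14220)) + 205583 = (259563 - 14430) + 205583 = 245133 + 205583 = 450716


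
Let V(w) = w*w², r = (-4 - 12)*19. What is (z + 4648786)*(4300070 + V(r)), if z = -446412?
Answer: -99992942691356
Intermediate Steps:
r = -304 (r = -16*19 = -304)
V(w) = w³
(z + 4648786)*(4300070 + V(r)) = (-446412 + 4648786)*(4300070 + (-304)³) = 4202374*(4300070 - 28094464) = 4202374*(-23794394) = -99992942691356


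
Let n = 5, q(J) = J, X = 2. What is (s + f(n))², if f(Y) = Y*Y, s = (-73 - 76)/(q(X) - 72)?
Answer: 3606201/4900 ≈ 735.96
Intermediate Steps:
s = 149/70 (s = (-73 - 76)/(2 - 72) = -149/(-70) = -149*(-1/70) = 149/70 ≈ 2.1286)
f(Y) = Y²
(s + f(n))² = (149/70 + 5²)² = (149/70 + 25)² = (1899/70)² = 3606201/4900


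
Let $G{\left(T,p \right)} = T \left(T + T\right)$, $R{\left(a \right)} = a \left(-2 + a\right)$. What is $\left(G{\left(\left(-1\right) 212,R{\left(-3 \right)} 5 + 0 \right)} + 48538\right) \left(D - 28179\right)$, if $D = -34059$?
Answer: $-8615357388$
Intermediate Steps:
$G{\left(T,p \right)} = 2 T^{2}$ ($G{\left(T,p \right)} = T 2 T = 2 T^{2}$)
$\left(G{\left(\left(-1\right) 212,R{\left(-3 \right)} 5 + 0 \right)} + 48538\right) \left(D - 28179\right) = \left(2 \left(\left(-1\right) 212\right)^{2} + 48538\right) \left(-34059 - 28179\right) = \left(2 \left(-212\right)^{2} + 48538\right) \left(-34059 - 28179\right) = \left(2 \cdot 44944 + 48538\right) \left(-62238\right) = \left(89888 + 48538\right) \left(-62238\right) = 138426 \left(-62238\right) = -8615357388$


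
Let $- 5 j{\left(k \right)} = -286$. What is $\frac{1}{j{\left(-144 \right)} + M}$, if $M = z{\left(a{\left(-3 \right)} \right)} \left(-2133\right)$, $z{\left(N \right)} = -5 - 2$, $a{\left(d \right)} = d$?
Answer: $\frac{5}{74941} \approx 6.6719 \cdot 10^{-5}$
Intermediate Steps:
$z{\left(N \right)} = -7$ ($z{\left(N \right)} = -5 - 2 = -7$)
$M = 14931$ ($M = \left(-7\right) \left(-2133\right) = 14931$)
$j{\left(k \right)} = \frac{286}{5}$ ($j{\left(k \right)} = \left(- \frac{1}{5}\right) \left(-286\right) = \frac{286}{5}$)
$\frac{1}{j{\left(-144 \right)} + M} = \frac{1}{\frac{286}{5} + 14931} = \frac{1}{\frac{74941}{5}} = \frac{5}{74941}$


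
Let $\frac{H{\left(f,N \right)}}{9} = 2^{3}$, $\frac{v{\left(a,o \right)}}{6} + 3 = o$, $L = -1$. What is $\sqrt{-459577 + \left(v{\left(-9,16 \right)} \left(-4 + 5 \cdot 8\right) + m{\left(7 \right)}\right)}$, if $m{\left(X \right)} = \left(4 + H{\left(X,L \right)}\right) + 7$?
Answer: $i \sqrt{456686} \approx 675.79 i$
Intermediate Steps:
$v{\left(a,o \right)} = -18 + 6 o$
$H{\left(f,N \right)} = 72$ ($H{\left(f,N \right)} = 9 \cdot 2^{3} = 9 \cdot 8 = 72$)
$m{\left(X \right)} = 83$ ($m{\left(X \right)} = \left(4 + 72\right) + 7 = 76 + 7 = 83$)
$\sqrt{-459577 + \left(v{\left(-9,16 \right)} \left(-4 + 5 \cdot 8\right) + m{\left(7 \right)}\right)} = \sqrt{-459577 + \left(\left(-18 + 6 \cdot 16\right) \left(-4 + 5 \cdot 8\right) + 83\right)} = \sqrt{-459577 + \left(\left(-18 + 96\right) \left(-4 + 40\right) + 83\right)} = \sqrt{-459577 + \left(78 \cdot 36 + 83\right)} = \sqrt{-459577 + \left(2808 + 83\right)} = \sqrt{-459577 + 2891} = \sqrt{-456686} = i \sqrt{456686}$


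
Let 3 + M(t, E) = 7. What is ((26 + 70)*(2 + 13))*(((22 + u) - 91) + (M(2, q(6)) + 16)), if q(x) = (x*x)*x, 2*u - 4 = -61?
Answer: -111600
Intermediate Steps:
u = -57/2 (u = 2 + (1/2)*(-61) = 2 - 61/2 = -57/2 ≈ -28.500)
q(x) = x**3 (q(x) = x**2*x = x**3)
M(t, E) = 4 (M(t, E) = -3 + 7 = 4)
((26 + 70)*(2 + 13))*(((22 + u) - 91) + (M(2, q(6)) + 16)) = ((26 + 70)*(2 + 13))*(((22 - 57/2) - 91) + (4 + 16)) = (96*15)*((-13/2 - 91) + 20) = 1440*(-195/2 + 20) = 1440*(-155/2) = -111600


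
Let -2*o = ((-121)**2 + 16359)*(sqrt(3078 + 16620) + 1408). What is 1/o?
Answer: -176/3802859125 + 7*sqrt(402)/30422873000 ≈ -4.1668e-8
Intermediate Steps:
o = -21824000 - 108500*sqrt(402) (o = -((-121)**2 + 16359)*(sqrt(3078 + 16620) + 1408)/2 = -(14641 + 16359)*(sqrt(19698) + 1408)/2 = -15500*(7*sqrt(402) + 1408) = -15500*(1408 + 7*sqrt(402)) = -(43648000 + 217000*sqrt(402))/2 = -21824000 - 108500*sqrt(402) ≈ -2.3999e+7)
1/o = 1/(-21824000 - 108500*sqrt(402))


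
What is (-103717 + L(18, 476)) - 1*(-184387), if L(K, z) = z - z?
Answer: 80670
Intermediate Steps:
L(K, z) = 0
(-103717 + L(18, 476)) - 1*(-184387) = (-103717 + 0) - 1*(-184387) = -103717 + 184387 = 80670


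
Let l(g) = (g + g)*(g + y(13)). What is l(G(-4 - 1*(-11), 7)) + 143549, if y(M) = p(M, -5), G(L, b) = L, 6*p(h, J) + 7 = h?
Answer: 143661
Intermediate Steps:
p(h, J) = -7/6 + h/6
y(M) = -7/6 + M/6
l(g) = 2*g*(1 + g) (l(g) = (g + g)*(g + (-7/6 + (⅙)*13)) = (2*g)*(g + (-7/6 + 13/6)) = (2*g)*(g + 1) = (2*g)*(1 + g) = 2*g*(1 + g))
l(G(-4 - 1*(-11), 7)) + 143549 = 2*(-4 - 1*(-11))*(1 + (-4 - 1*(-11))) + 143549 = 2*(-4 + 11)*(1 + (-4 + 11)) + 143549 = 2*7*(1 + 7) + 143549 = 2*7*8 + 143549 = 112 + 143549 = 143661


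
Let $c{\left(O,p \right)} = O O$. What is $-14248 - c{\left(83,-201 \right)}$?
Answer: $-21137$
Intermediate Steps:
$c{\left(O,p \right)} = O^{2}$
$-14248 - c{\left(83,-201 \right)} = -14248 - 83^{2} = -14248 - 6889 = -21137$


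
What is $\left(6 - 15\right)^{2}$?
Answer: $81$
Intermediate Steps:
$\left(6 - 15\right)^{2} = \left(-9\right)^{2} = 81$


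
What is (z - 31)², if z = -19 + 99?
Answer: 2401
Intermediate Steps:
z = 80
(z - 31)² = (80 - 31)² = 49² = 2401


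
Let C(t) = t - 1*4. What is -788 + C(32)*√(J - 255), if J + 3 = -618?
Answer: -788 + 56*I*√219 ≈ -788.0 + 828.72*I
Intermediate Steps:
J = -621 (J = -3 - 618 = -621)
C(t) = -4 + t (C(t) = t - 4 = -4 + t)
-788 + C(32)*√(J - 255) = -788 + (-4 + 32)*√(-621 - 255) = -788 + 28*√(-876) = -788 + 28*(2*I*√219) = -788 + 56*I*√219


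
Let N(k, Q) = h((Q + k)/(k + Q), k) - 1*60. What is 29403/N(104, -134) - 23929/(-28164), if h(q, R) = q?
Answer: -826694281/1661676 ≈ -497.51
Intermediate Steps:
N(k, Q) = -59 (N(k, Q) = (Q + k)/(k + Q) - 1*60 = (Q + k)/(Q + k) - 60 = 1 - 60 = -59)
29403/N(104, -134) - 23929/(-28164) = 29403/(-59) - 23929/(-28164) = 29403*(-1/59) - 23929*(-1/28164) = -29403/59 + 23929/28164 = -826694281/1661676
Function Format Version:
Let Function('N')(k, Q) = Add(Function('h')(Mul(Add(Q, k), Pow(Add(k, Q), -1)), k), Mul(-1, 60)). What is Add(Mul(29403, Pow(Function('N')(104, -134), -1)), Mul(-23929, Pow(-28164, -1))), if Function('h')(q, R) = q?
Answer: Rational(-826694281, 1661676) ≈ -497.51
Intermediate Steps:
Function('N')(k, Q) = -59 (Function('N')(k, Q) = Add(Mul(Add(Q, k), Pow(Add(k, Q), -1)), Mul(-1, 60)) = Add(Mul(Add(Q, k), Pow(Add(Q, k), -1)), -60) = Add(1, -60) = -59)
Add(Mul(29403, Pow(Function('N')(104, -134), -1)), Mul(-23929, Pow(-28164, -1))) = Add(Mul(29403, Pow(-59, -1)), Mul(-23929, Pow(-28164, -1))) = Add(Mul(29403, Rational(-1, 59)), Mul(-23929, Rational(-1, 28164))) = Add(Rational(-29403, 59), Rational(23929, 28164)) = Rational(-826694281, 1661676)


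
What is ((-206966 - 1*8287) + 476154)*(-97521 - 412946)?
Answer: -133181350767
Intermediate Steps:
((-206966 - 1*8287) + 476154)*(-97521 - 412946) = ((-206966 - 8287) + 476154)*(-510467) = (-215253 + 476154)*(-510467) = 260901*(-510467) = -133181350767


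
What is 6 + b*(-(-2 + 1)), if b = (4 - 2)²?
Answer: 10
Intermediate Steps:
b = 4 (b = 2² = 4)
6 + b*(-(-2 + 1)) = 6 + 4*(-(-2 + 1)) = 6 + 4*(-1*(-1)) = 6 + 4*1 = 6 + 4 = 10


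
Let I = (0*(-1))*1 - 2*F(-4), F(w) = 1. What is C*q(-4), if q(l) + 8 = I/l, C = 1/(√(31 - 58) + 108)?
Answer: -30/433 + 5*I*√3/2598 ≈ -0.069284 + 0.0033334*I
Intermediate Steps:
C = 1/(108 + 3*I*√3) (C = 1/(√(-27) + 108) = 1/(3*I*√3 + 108) = 1/(108 + 3*I*√3) ≈ 0.0092379 - 0.00044446*I)
I = -2 (I = (0*(-1))*1 - 2*1 = 0*1 - 2 = 0 - 2 = -2)
q(l) = -8 - 2/l
C*q(-4) = (4/433 - I*√3/3897)*(-8 - 2/(-4)) = (4/433 - I*√3/3897)*(-8 - 2*(-¼)) = (4/433 - I*√3/3897)*(-8 + ½) = (4/433 - I*√3/3897)*(-15/2) = -30/433 + 5*I*√3/2598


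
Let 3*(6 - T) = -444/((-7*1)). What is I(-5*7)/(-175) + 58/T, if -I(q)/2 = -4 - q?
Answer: -32239/9275 ≈ -3.4759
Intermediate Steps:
I(q) = 8 + 2*q (I(q) = -2*(-4 - q) = 8 + 2*q)
T = -106/7 (T = 6 - (-148)/((-7*1)) = 6 - (-148)/(-7) = 6 - (-148)*(-1)/7 = 6 - ⅓*444/7 = 6 - 148/7 = -106/7 ≈ -15.143)
I(-5*7)/(-175) + 58/T = (8 + 2*(-5*7))/(-175) + 58/(-106/7) = (8 + 2*(-35))*(-1/175) + 58*(-7/106) = (8 - 70)*(-1/175) - 203/53 = -62*(-1/175) - 203/53 = 62/175 - 203/53 = -32239/9275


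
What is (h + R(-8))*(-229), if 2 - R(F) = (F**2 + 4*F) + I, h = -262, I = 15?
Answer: 70303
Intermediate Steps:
R(F) = -13 - F**2 - 4*F (R(F) = 2 - ((F**2 + 4*F) + 15) = 2 - (15 + F**2 + 4*F) = 2 + (-15 - F**2 - 4*F) = -13 - F**2 - 4*F)
(h + R(-8))*(-229) = (-262 + (-13 - 1*(-8)**2 - 4*(-8)))*(-229) = (-262 + (-13 - 1*64 + 32))*(-229) = (-262 + (-13 - 64 + 32))*(-229) = (-262 - 45)*(-229) = -307*(-229) = 70303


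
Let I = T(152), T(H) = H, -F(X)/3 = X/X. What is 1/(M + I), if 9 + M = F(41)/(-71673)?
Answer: 23891/3416414 ≈ 0.0069930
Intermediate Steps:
F(X) = -3 (F(X) = -3*X/X = -3*1 = -3)
M = -215018/23891 (M = -9 - 3/(-71673) = -9 - 3*(-1/71673) = -9 + 1/23891 = -215018/23891 ≈ -9.0000)
I = 152
1/(M + I) = 1/(-215018/23891 + 152) = 1/(3416414/23891) = 23891/3416414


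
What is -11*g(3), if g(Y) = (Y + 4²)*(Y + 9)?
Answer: -2508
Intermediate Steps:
g(Y) = (9 + Y)*(16 + Y) (g(Y) = (Y + 16)*(9 + Y) = (16 + Y)*(9 + Y) = (9 + Y)*(16 + Y))
-11*g(3) = -11*(144 + 3² + 25*3) = -11*(144 + 9 + 75) = -11*228 = -2508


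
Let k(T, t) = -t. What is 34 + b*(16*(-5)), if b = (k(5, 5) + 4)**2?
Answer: -46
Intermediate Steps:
b = 1 (b = (-1*5 + 4)**2 = (-5 + 4)**2 = (-1)**2 = 1)
34 + b*(16*(-5)) = 34 + 1*(16*(-5)) = 34 + 1*(-80) = 34 - 80 = -46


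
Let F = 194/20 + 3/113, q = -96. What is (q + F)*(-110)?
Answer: 1072379/113 ≈ 9490.1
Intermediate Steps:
F = 10991/1130 (F = 194*(1/20) + 3*(1/113) = 97/10 + 3/113 = 10991/1130 ≈ 9.7265)
(q + F)*(-110) = (-96 + 10991/1130)*(-110) = -97489/1130*(-110) = 1072379/113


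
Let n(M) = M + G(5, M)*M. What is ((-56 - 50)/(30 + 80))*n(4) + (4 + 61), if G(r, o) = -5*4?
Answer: 7603/55 ≈ 138.24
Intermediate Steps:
G(r, o) = -20
n(M) = -19*M (n(M) = M - 20*M = -19*M)
((-56 - 50)/(30 + 80))*n(4) + (4 + 61) = ((-56 - 50)/(30 + 80))*(-19*4) + (4 + 61) = -106/110*(-76) + 65 = -106*1/110*(-76) + 65 = -53/55*(-76) + 65 = 4028/55 + 65 = 7603/55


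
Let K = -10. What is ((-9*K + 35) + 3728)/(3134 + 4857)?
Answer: 3853/7991 ≈ 0.48217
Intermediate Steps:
((-9*K + 35) + 3728)/(3134 + 4857) = ((-9*(-10) + 35) + 3728)/(3134 + 4857) = ((90 + 35) + 3728)/7991 = (125 + 3728)*(1/7991) = 3853*(1/7991) = 3853/7991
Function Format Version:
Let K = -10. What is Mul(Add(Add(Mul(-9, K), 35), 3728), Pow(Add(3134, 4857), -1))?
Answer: Rational(3853, 7991) ≈ 0.48217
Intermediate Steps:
Mul(Add(Add(Mul(-9, K), 35), 3728), Pow(Add(3134, 4857), -1)) = Mul(Add(Add(Mul(-9, -10), 35), 3728), Pow(Add(3134, 4857), -1)) = Mul(Add(Add(90, 35), 3728), Pow(7991, -1)) = Mul(Add(125, 3728), Rational(1, 7991)) = Mul(3853, Rational(1, 7991)) = Rational(3853, 7991)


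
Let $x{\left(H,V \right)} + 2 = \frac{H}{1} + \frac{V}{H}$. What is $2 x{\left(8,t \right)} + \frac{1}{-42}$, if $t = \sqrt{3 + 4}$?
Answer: $\frac{503}{42} + \frac{\sqrt{7}}{4} \approx 12.638$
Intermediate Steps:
$t = \sqrt{7} \approx 2.6458$
$x{\left(H,V \right)} = -2 + H + \frac{V}{H}$ ($x{\left(H,V \right)} = -2 + \left(\frac{H}{1} + \frac{V}{H}\right) = -2 + \left(H 1 + \frac{V}{H}\right) = -2 + \left(H + \frac{V}{H}\right) = -2 + H + \frac{V}{H}$)
$2 x{\left(8,t \right)} + \frac{1}{-42} = 2 \left(-2 + 8 + \frac{\sqrt{7}}{8}\right) + \frac{1}{-42} = 2 \left(-2 + 8 + \sqrt{7} \cdot \frac{1}{8}\right) - \frac{1}{42} = 2 \left(-2 + 8 + \frac{\sqrt{7}}{8}\right) - \frac{1}{42} = 2 \left(6 + \frac{\sqrt{7}}{8}\right) - \frac{1}{42} = \left(12 + \frac{\sqrt{7}}{4}\right) - \frac{1}{42} = \frac{503}{42} + \frac{\sqrt{7}}{4}$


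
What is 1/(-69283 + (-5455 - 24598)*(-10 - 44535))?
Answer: 1/1338641602 ≈ 7.4703e-10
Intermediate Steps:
1/(-69283 + (-5455 - 24598)*(-10 - 44535)) = 1/(-69283 - 30053*(-44545)) = 1/(-69283 + 1338710885) = 1/1338641602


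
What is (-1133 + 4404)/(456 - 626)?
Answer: -3271/170 ≈ -19.241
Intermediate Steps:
(-1133 + 4404)/(456 - 626) = 3271/(-170) = 3271*(-1/170) = -3271/170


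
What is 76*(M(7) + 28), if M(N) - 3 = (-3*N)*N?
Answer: -8816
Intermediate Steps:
M(N) = 3 - 3*N² (M(N) = 3 + (-3*N)*N = 3 - 3*N²)
76*(M(7) + 28) = 76*((3 - 3*7²) + 28) = 76*((3 - 3*49) + 28) = 76*((3 - 147) + 28) = 76*(-144 + 28) = 76*(-116) = -8816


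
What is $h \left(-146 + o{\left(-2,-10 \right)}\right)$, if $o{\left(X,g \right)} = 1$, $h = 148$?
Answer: $-21460$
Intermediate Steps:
$h \left(-146 + o{\left(-2,-10 \right)}\right) = 148 \left(-146 + 1\right) = 148 \left(-145\right) = -21460$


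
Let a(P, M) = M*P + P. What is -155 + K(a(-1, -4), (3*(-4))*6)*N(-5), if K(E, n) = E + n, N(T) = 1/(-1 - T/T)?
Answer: -241/2 ≈ -120.50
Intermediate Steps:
a(P, M) = P + M*P
N(T) = -½ (N(T) = 1/(-1 - 1*1) = 1/(-1 - 1) = 1/(-2) = -½)
-155 + K(a(-1, -4), (3*(-4))*6)*N(-5) = -155 + (-(1 - 4) + (3*(-4))*6)*(-½) = -155 + (-1*(-3) - 12*6)*(-½) = -155 + (3 - 72)*(-½) = -155 - 69*(-½) = -155 + 69/2 = -241/2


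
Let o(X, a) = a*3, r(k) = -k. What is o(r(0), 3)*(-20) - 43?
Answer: -223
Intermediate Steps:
o(X, a) = 3*a
o(r(0), 3)*(-20) - 43 = (3*3)*(-20) - 43 = 9*(-20) - 43 = -180 - 43 = -223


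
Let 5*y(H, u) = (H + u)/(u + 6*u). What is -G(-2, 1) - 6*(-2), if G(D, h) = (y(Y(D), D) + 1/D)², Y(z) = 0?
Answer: 57711/4900 ≈ 11.778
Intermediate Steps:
y(H, u) = (H + u)/(35*u) (y(H, u) = ((H + u)/(u + 6*u))/5 = ((H + u)/((7*u)))/5 = ((H + u)*(1/(7*u)))/5 = ((H + u)/(7*u))/5 = (H + u)/(35*u))
G(D, h) = (1/35 + 1/D)² (G(D, h) = ((0 + D)/(35*D) + 1/D)² = (D/(35*D) + 1/D)² = (1/35 + 1/D)²)
-G(-2, 1) - 6*(-2) = -(35 - 2)²/(1225*(-2)²) - 6*(-2) = -33²/(1225*4) + 12 = -1089/(1225*4) + 12 = -1*1089/4900 + 12 = -1089/4900 + 12 = 57711/4900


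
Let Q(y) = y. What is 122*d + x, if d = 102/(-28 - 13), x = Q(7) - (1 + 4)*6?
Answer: -13387/41 ≈ -326.51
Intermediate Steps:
x = -23 (x = 7 - (1 + 4)*6 = 7 - 5*6 = 7 - 1*30 = 7 - 30 = -23)
d = -102/41 (d = 102/(-41) = 102*(-1/41) = -102/41 ≈ -2.4878)
122*d + x = 122*(-102/41) - 23 = -12444/41 - 23 = -13387/41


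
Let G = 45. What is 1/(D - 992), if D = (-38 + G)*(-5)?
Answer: -1/1027 ≈ -0.00097371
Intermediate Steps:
D = -35 (D = (-38 + 45)*(-5) = 7*(-5) = -35)
1/(D - 992) = 1/(-35 - 992) = 1/(-1027) = -1/1027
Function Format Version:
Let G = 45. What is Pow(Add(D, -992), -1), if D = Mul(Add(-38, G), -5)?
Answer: Rational(-1, 1027) ≈ -0.00097371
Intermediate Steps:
D = -35 (D = Mul(Add(-38, 45), -5) = Mul(7, -5) = -35)
Pow(Add(D, -992), -1) = Pow(Add(-35, -992), -1) = Pow(-1027, -1) = Rational(-1, 1027)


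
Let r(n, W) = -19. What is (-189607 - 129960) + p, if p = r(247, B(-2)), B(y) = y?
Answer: -319586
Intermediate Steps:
p = -19
(-189607 - 129960) + p = (-189607 - 129960) - 19 = -319567 - 19 = -319586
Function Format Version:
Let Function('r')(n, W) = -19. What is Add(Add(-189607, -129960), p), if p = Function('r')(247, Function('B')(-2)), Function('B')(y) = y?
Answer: -319586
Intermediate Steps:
p = -19
Add(Add(-189607, -129960), p) = Add(Add(-189607, -129960), -19) = Add(-319567, -19) = -319586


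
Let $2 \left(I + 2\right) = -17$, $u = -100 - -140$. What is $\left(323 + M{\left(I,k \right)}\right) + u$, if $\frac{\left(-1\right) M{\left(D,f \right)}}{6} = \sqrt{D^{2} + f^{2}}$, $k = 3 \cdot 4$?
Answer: $363 - 9 \sqrt{113} \approx 267.33$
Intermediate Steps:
$u = 40$ ($u = -100 + 140 = 40$)
$k = 12$
$I = - \frac{21}{2}$ ($I = -2 + \frac{1}{2} \left(-17\right) = -2 - \frac{17}{2} = - \frac{21}{2} \approx -10.5$)
$M{\left(D,f \right)} = - 6 \sqrt{D^{2} + f^{2}}$
$\left(323 + M{\left(I,k \right)}\right) + u = \left(323 - 6 \sqrt{\left(- \frac{21}{2}\right)^{2} + 12^{2}}\right) + 40 = \left(323 - 6 \sqrt{\frac{441}{4} + 144}\right) + 40 = \left(323 - 6 \sqrt{\frac{1017}{4}}\right) + 40 = \left(323 - 6 \frac{3 \sqrt{113}}{2}\right) + 40 = \left(323 - 9 \sqrt{113}\right) + 40 = 363 - 9 \sqrt{113}$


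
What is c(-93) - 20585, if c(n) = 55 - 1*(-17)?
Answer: -20513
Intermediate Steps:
c(n) = 72 (c(n) = 55 + 17 = 72)
c(-93) - 20585 = 72 - 20585 = -20513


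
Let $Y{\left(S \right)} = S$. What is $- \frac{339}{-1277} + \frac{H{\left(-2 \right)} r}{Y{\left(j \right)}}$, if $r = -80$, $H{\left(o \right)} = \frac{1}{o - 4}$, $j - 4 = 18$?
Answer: $\frac{36727}{42141} \approx 0.87153$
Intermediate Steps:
$j = 22$ ($j = 4 + 18 = 22$)
$H{\left(o \right)} = \frac{1}{-4 + o}$
$- \frac{339}{-1277} + \frac{H{\left(-2 \right)} r}{Y{\left(j \right)}} = - \frac{339}{-1277} + \frac{\frac{1}{-4 - 2} \left(-80\right)}{22} = \left(-339\right) \left(- \frac{1}{1277}\right) + \frac{1}{-6} \left(-80\right) \frac{1}{22} = \frac{339}{1277} + \left(- \frac{1}{6}\right) \left(-80\right) \frac{1}{22} = \frac{339}{1277} + \frac{40}{3} \cdot \frac{1}{22} = \frac{339}{1277} + \frac{20}{33} = \frac{36727}{42141}$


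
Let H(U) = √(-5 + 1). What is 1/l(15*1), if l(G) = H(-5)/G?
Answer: -15*I/2 ≈ -7.5*I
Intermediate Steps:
H(U) = 2*I (H(U) = √(-4) = 2*I)
l(G) = 2*I/G (l(G) = (2*I)/G = 2*I/G)
1/l(15*1) = 1/(2*I/((15*1))) = 1/(2*I/15) = -15*I/2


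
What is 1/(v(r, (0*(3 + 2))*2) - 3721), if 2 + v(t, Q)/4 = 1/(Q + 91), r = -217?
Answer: -91/339335 ≈ -0.00026817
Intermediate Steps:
v(t, Q) = -8 + 4/(91 + Q) (v(t, Q) = -8 + 4/(Q + 91) = -8 + 4/(91 + Q))
1/(v(r, (0*(3 + 2))*2) - 3721) = 1/(4*(-181 - 2*0*(3 + 2)*2)/(91 + (0*(3 + 2))*2) - 3721) = 1/(4*(-181 - 2*0*5*2)/(91 + (0*5)*2) - 3721) = 1/(4*(-181 - 0*2)/(91 + 0*2) - 3721) = 1/(4*(-181 - 2*0)/(91 + 0) - 3721) = 1/(4*(-181 + 0)/91 - 3721) = 1/(4*(1/91)*(-181) - 3721) = 1/(-724/91 - 3721) = 1/(-339335/91) = -91/339335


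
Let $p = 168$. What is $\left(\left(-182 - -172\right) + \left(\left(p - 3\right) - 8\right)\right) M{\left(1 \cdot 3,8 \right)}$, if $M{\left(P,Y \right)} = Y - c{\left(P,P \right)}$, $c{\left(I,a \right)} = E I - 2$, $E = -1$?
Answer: $1911$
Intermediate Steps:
$c{\left(I,a \right)} = -2 - I$ ($c{\left(I,a \right)} = - I - 2 = -2 - I$)
$M{\left(P,Y \right)} = 2 + P + Y$ ($M{\left(P,Y \right)} = Y - \left(-2 - P\right) = Y + \left(2 + P\right) = 2 + P + Y$)
$\left(\left(-182 - -172\right) + \left(\left(p - 3\right) - 8\right)\right) M{\left(1 \cdot 3,8 \right)} = \left(\left(-182 - -172\right) + \left(\left(168 - 3\right) - 8\right)\right) \left(2 + 1 \cdot 3 + 8\right) = \left(\left(-182 + 172\right) + \left(165 - 8\right)\right) \left(2 + 3 + 8\right) = \left(-10 + 157\right) 13 = 147 \cdot 13 = 1911$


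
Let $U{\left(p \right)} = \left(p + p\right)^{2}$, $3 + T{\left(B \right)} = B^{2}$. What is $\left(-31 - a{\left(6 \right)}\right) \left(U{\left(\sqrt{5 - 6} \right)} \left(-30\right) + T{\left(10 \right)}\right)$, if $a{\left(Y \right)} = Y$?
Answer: $-8029$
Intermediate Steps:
$T{\left(B \right)} = -3 + B^{2}$
$U{\left(p \right)} = 4 p^{2}$ ($U{\left(p \right)} = \left(2 p\right)^{2} = 4 p^{2}$)
$\left(-31 - a{\left(6 \right)}\right) \left(U{\left(\sqrt{5 - 6} \right)} \left(-30\right) + T{\left(10 \right)}\right) = \left(-31 - 6\right) \left(4 \left(\sqrt{5 - 6}\right)^{2} \left(-30\right) - \left(3 - 10^{2}\right)\right) = \left(-31 - 6\right) \left(4 \left(\sqrt{-1}\right)^{2} \left(-30\right) + \left(-3 + 100\right)\right) = - 37 \left(4 i^{2} \left(-30\right) + 97\right) = - 37 \left(4 \left(-1\right) \left(-30\right) + 97\right) = - 37 \left(\left(-4\right) \left(-30\right) + 97\right) = - 37 \left(120 + 97\right) = \left(-37\right) 217 = -8029$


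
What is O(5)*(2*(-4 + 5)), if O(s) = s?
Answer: 10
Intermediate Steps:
O(5)*(2*(-4 + 5)) = 5*(2*(-4 + 5)) = 5*(2*1) = 5*2 = 10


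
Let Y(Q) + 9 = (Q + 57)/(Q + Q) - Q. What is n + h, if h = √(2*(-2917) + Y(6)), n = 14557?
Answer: 14557 + 5*I*√935/2 ≈ 14557.0 + 76.444*I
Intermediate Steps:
Y(Q) = -9 - Q + (57 + Q)/(2*Q) (Y(Q) = -9 + ((Q + 57)/(Q + Q) - Q) = -9 + ((57 + Q)/((2*Q)) - Q) = -9 + ((57 + Q)*(1/(2*Q)) - Q) = -9 + ((57 + Q)/(2*Q) - Q) = -9 + (-Q + (57 + Q)/(2*Q)) = -9 - Q + (57 + Q)/(2*Q))
h = 5*I*√935/2 (h = √(2*(-2917) + (-17/2 - 1*6 + (57/2)/6)) = √(-5834 + (-17/2 - 6 + (57/2)*(⅙))) = √(-5834 + (-17/2 - 6 + 19/4)) = √(-5834 - 39/4) = √(-23375/4) = 5*I*√935/2 ≈ 76.444*I)
n + h = 14557 + 5*I*√935/2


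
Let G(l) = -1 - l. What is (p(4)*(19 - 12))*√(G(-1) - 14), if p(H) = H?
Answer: 28*I*√14 ≈ 104.77*I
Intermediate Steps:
(p(4)*(19 - 12))*√(G(-1) - 14) = (4*(19 - 12))*√((-1 - 1*(-1)) - 14) = (4*7)*√((-1 + 1) - 14) = 28*√(0 - 14) = 28*√(-14) = 28*(I*√14) = 28*I*√14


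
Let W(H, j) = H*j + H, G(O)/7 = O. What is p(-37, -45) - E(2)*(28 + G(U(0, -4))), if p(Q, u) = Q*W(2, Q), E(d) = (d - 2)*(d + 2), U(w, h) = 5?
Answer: 2664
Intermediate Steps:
G(O) = 7*O
E(d) = (-2 + d)*(2 + d)
W(H, j) = H + H*j
p(Q, u) = Q*(2 + 2*Q) (p(Q, u) = Q*(2*(1 + Q)) = Q*(2 + 2*Q))
p(-37, -45) - E(2)*(28 + G(U(0, -4))) = 2*(-37)*(1 - 37) - (-4 + 2²)*(28 + 7*5) = 2*(-37)*(-36) - (-4 + 4)*(28 + 35) = 2664 - 0*63 = 2664 - 1*0 = 2664 + 0 = 2664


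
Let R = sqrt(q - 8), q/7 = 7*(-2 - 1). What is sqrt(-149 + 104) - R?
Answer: I*(-sqrt(155) + 3*sqrt(5)) ≈ -5.7417*I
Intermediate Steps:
q = -147 (q = 7*(7*(-2 - 1)) = 7*(7*(-3)) = 7*(-21) = -147)
R = I*sqrt(155) (R = sqrt(-147 - 8) = sqrt(-155) = I*sqrt(155) ≈ 12.45*I)
sqrt(-149 + 104) - R = sqrt(-149 + 104) - I*sqrt(155) = sqrt(-45) - I*sqrt(155) = 3*I*sqrt(5) - I*sqrt(155) = -I*sqrt(155) + 3*I*sqrt(5)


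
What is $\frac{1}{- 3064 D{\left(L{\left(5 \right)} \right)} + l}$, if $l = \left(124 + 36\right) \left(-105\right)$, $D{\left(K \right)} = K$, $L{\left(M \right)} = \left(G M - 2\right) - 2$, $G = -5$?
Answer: $\frac{1}{72056} \approx 1.3878 \cdot 10^{-5}$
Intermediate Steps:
$L{\left(M \right)} = -4 - 5 M$ ($L{\left(M \right)} = \left(- 5 M - 2\right) - 2 = \left(-2 - 5 M\right) - 2 = -4 - 5 M$)
$l = -16800$ ($l = 160 \left(-105\right) = -16800$)
$\frac{1}{- 3064 D{\left(L{\left(5 \right)} \right)} + l} = \frac{1}{- 3064 \left(-4 - 25\right) - 16800} = \frac{1}{\left(-3064\right) \left(-29\right) - 16800} = \frac{1}{88856 - 16800} = \frac{1}{72056}$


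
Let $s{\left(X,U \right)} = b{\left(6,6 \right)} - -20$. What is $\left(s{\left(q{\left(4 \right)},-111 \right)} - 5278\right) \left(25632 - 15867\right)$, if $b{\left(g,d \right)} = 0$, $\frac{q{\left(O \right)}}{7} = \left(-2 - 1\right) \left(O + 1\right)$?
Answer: $-51344370$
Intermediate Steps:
$q{\left(O \right)} = -21 - 21 O$ ($q{\left(O \right)} = 7 \left(-2 - 1\right) \left(O + 1\right) = 7 \left(- 3 \left(1 + O\right)\right) = 7 \left(-3 - 3 O\right) = -21 - 21 O$)
$s{\left(X,U \right)} = 20$ ($s{\left(X,U \right)} = 0 - -20 = 0 + 20 = 20$)
$\left(s{\left(q{\left(4 \right)},-111 \right)} - 5278\right) \left(25632 - 15867\right) = \left(20 - 5278\right) \left(25632 - 15867\right) = \left(20 - 5278\right) 9765 = \left(-5258\right) 9765 = -51344370$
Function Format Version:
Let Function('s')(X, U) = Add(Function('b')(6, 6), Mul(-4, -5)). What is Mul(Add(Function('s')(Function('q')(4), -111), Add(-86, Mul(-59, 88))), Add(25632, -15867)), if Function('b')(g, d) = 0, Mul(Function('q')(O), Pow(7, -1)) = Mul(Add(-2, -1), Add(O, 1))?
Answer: -51344370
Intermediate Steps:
Function('q')(O) = Add(-21, Mul(-21, O)) (Function('q')(O) = Mul(7, Mul(Add(-2, -1), Add(O, 1))) = Mul(7, Mul(-3, Add(1, O))) = Mul(7, Add(-3, Mul(-3, O))) = Add(-21, Mul(-21, O)))
Function('s')(X, U) = 20 (Function('s')(X, U) = Add(0, Mul(-4, -5)) = Add(0, 20) = 20)
Mul(Add(Function('s')(Function('q')(4), -111), Add(-86, Mul(-59, 88))), Add(25632, -15867)) = Mul(Add(20, Add(-86, Mul(-59, 88))), Add(25632, -15867)) = Mul(Add(20, Add(-86, -5192)), 9765) = Mul(Add(20, -5278), 9765) = Mul(-5258, 9765) = -51344370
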